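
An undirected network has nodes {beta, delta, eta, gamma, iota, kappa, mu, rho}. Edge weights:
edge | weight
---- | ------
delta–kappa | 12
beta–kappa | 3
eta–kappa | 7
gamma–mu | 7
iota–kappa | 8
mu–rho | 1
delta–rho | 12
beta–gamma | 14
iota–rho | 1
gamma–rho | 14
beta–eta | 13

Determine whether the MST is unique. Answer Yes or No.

No

Sort edges by weight, then run Kruskal:
iota–rho (1): add — endpoints in different components.
mu–rho (1): add — endpoints in different components.
beta–kappa (3): add — endpoints in different components.
eta–kappa (7): add — endpoints in different components.
gamma–mu (7): add — endpoints in different components.
iota–kappa (8): add — endpoints in different components.
delta–kappa (12): add — endpoints in different components.
Non-tree edge delta–rho has weight 12, equal to the heaviest edge on its tree cycle — swapping gives another MST of the same weight. Not unique.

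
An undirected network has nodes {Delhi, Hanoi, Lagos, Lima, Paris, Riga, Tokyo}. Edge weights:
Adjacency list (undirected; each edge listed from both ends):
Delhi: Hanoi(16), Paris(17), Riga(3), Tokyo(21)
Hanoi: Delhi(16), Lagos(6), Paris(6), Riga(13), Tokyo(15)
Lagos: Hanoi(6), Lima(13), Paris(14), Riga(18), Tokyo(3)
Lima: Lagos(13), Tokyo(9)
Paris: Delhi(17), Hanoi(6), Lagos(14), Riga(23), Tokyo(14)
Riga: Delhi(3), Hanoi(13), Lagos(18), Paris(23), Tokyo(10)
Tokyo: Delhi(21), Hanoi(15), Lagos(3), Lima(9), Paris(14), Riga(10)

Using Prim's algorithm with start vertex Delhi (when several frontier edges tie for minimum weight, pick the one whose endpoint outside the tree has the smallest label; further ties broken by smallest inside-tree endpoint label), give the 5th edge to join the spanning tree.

Hanoi-Paris

Prim, starting at Delhi.
Step 1: cheapest edge leaving the tree is Delhi Riga (3); add Riga.
Step 2: cheapest edge leaving the tree is Riga Tokyo (10); add Tokyo.
Step 3: cheapest edge leaving the tree is Lagos Tokyo (3); add Lagos.
Step 4: cheapest edge leaving the tree is Hanoi Lagos (6); add Hanoi.
Step 5: cheapest edge leaving the tree is Hanoi Paris (6); add Paris.
Step 6: cheapest edge leaving the tree is Lima Tokyo (9); add Lima.
The 5th edge added is Hanoi Paris.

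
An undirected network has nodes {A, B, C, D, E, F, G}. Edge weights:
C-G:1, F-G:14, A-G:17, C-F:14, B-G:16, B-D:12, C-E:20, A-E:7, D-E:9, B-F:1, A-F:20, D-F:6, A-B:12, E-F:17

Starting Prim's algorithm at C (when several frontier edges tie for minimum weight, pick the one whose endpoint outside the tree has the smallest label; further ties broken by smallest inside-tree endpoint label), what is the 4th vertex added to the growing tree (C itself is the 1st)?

B

Grow the tree from C using Prim:
Step 1: cheapest edge leaving the tree is C-G (1); add G.
Step 2: cheapest edge leaving the tree is C-F (14); add F.
Step 3: cheapest edge leaving the tree is B-F (1); add B.
Step 4: cheapest edge leaving the tree is D-F (6); add D.
Step 5: cheapest edge leaving the tree is D-E (9); add E.
Step 6: cheapest edge leaving the tree is A-E (7); add A.
Vertex order: C, G, F, B, D, E, A. The 4th vertex is B.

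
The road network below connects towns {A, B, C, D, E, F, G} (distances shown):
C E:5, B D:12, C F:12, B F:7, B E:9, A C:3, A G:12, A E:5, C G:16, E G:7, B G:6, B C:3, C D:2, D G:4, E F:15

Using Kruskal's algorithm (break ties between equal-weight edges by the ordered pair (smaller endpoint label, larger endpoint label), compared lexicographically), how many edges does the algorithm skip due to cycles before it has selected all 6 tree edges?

2

Sort edges by weight, then run Kruskal:
C D (2): add — endpoints in different components.
A C (3): add — endpoints in different components.
B C (3): add — endpoints in different components.
D G (4): add — endpoints in different components.
A E (5): add — endpoints in different components.
C E (5): skip — C and E already connected.
B G (6): skip — B and G already connected.
B F (7): add — endpoints in different components.
Edges rejected before the tree was complete: 2.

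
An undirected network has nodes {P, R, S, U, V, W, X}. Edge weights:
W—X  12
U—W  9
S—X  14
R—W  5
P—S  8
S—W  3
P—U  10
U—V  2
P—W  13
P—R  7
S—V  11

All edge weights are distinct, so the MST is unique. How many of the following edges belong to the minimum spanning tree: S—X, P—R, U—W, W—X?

Kruskal's algorithm — process edges by increasing weight (ties by edge label):
U—V (2): add — endpoints in different components.
S—W (3): add — endpoints in different components.
R—W (5): add — endpoints in different components.
P—R (7): add — endpoints in different components.
P—S (8): skip — S and P already connected.
U—W (9): add — endpoints in different components.
P—U (10): skip — U and P already connected.
S—V (11): skip — S and V already connected.
W—X (12): add — endpoints in different components.
MST edge set: {U—V, S—W, R—W, P—R, U—W, W—X}.
Of the listed edges, {P—R, U—W, W—X} are in the MST → 3.

3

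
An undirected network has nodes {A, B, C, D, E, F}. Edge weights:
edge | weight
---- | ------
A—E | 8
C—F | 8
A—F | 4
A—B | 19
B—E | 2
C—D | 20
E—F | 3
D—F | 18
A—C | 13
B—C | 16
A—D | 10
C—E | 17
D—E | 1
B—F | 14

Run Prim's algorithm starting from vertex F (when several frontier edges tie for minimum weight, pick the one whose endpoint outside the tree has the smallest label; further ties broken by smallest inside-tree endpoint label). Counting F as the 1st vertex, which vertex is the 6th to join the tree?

C

Grow the tree from F using Prim:
Step 1: frontier [E—F 3, A—F 4, C—F 8, B—F 14, D—F 18] → take E—F (3); add E.
Step 2: frontier [D—E 1, B—E 2, A—E 8, C—E 17, A—F 4, C—F 8, B—F 14, D—F 18] → take D—E (1); add D.
Step 3: frontier [A—D 10, C—D 20, B—E 2, A—E 8, C—E 17, A—F 4, C—F 8, B—F 14] → take B—E (2); add B.
Step 4: frontier [B—C 16, A—B 19, A—D 10, C—D 20, A—E 8, C—E 17, A—F 4, C—F 8] → take A—F (4); add A.
Step 5: frontier [A—C 13, B—C 16, C—D 20, C—E 17, C—F 8] → take C—F (8); add C.
Vertex order: F, E, D, B, A, C. The 6th vertex is C.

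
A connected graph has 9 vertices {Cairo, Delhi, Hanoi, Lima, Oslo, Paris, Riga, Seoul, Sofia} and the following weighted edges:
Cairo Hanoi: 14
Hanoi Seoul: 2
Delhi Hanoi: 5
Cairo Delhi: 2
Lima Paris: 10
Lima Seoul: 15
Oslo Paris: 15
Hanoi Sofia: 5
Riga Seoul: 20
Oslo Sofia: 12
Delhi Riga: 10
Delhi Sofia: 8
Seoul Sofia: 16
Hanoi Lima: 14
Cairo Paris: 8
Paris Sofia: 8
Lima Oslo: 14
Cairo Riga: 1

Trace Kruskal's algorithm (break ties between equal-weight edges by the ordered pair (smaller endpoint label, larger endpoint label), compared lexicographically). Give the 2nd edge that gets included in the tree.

Kruskal's algorithm — process edges by increasing weight (ties by edge label):
Cairo Riga (1): add — endpoints in different components.
Cairo Delhi (2): add — endpoints in different components.
Hanoi Seoul (2): add — endpoints in different components.
Delhi Hanoi (5): add — endpoints in different components.
Hanoi Sofia (5): add — endpoints in different components.
Cairo Paris (8): add — endpoints in different components.
Delhi Sofia (8): skip — Sofia and Delhi already connected.
Paris Sofia (8): skip — Paris and Sofia already connected.
Delhi Riga (10): skip — Riga and Delhi already connected.
Lima Paris (10): add — endpoints in different components.
Oslo Sofia (12): add — endpoints in different components.
The 2nd edge added is Cairo Delhi.

Cairo-Delhi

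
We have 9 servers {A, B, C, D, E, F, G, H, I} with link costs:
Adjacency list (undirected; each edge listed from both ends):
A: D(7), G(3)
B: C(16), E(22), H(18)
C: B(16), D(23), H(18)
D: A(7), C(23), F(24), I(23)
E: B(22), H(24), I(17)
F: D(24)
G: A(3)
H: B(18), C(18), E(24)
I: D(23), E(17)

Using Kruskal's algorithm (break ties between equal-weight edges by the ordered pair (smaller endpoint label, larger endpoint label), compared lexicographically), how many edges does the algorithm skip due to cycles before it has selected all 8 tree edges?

Sort edges by weight, then run Kruskal:
A G (3): add — endpoints in different components.
A D (7): add — endpoints in different components.
B C (16): add — endpoints in different components.
E I (17): add — endpoints in different components.
B H (18): add — endpoints in different components.
C H (18): skip — C and H already connected.
B E (22): add — endpoints in different components.
C D (23): add — endpoints in different components.
D I (23): skip — D and I already connected.
D F (24): add — endpoints in different components.
Edges rejected before the tree was complete: 2.

2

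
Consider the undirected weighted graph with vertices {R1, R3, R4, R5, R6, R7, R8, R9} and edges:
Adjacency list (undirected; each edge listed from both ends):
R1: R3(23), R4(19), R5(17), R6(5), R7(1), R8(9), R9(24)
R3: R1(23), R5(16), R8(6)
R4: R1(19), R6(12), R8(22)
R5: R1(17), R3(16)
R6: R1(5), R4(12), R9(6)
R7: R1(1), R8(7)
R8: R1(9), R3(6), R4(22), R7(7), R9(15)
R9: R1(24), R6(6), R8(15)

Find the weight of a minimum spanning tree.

53

Prim's algorithm from R5:
Step 1: cheapest edge leaving the tree is R3-R5 (16); add R3.
Step 2: cheapest edge leaving the tree is R3-R8 (6); add R8.
Step 3: cheapest edge leaving the tree is R7-R8 (7); add R7.
Step 4: cheapest edge leaving the tree is R1-R7 (1); add R1.
Step 5: cheapest edge leaving the tree is R1-R6 (5); add R6.
Step 6: cheapest edge leaving the tree is R6-R9 (6); add R9.
Step 7: cheapest edge leaving the tree is R4-R6 (12); add R4.
MST edges: R3-R5, R3-R8, R7-R8, R1-R7, R1-R6, R6-R9, R4-R6; total weight 16+6+7+1+5+6+12 = 53.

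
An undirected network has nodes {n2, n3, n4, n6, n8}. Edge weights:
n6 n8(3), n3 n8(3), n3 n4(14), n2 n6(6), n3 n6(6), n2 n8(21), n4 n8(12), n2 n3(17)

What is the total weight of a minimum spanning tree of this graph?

Prim's algorithm from n6:
Step 1: frontier [n6 n8 3, n2 n6 6, n3 n6 6] → take n6 n8 (3); add n8.
Step 2: frontier [n2 n6 6, n3 n6 6, n3 n8 3, n4 n8 12, n2 n8 21] → take n3 n8 (3); add n3.
Step 3: frontier [n3 n4 14, n2 n3 17, n2 n6 6, n4 n8 12, n2 n8 21] → take n2 n6 (6); add n2.
Step 4: frontier [n3 n4 14, n4 n8 12] → take n4 n8 (12); add n4.
MST edges: n6 n8, n3 n8, n2 n6, n4 n8; total weight 3+3+6+12 = 24.

24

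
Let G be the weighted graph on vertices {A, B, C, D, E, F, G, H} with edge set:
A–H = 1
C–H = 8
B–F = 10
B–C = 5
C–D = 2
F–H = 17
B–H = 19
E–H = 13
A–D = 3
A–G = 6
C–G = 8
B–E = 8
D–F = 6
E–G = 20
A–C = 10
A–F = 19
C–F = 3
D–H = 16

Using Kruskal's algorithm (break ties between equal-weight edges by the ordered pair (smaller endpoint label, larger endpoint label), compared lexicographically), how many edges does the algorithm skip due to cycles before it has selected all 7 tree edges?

1

Kruskal: consider edges lightest-first.
A–H (1): add — endpoints in different components.
C–D (2): add — endpoints in different components.
A–D (3): add — endpoints in different components.
C–F (3): add — endpoints in different components.
B–C (5): add — endpoints in different components.
A–G (6): add — endpoints in different components.
D–F (6): skip — D and F already connected.
B–E (8): add — endpoints in different components.
Edges rejected before the tree was complete: 1.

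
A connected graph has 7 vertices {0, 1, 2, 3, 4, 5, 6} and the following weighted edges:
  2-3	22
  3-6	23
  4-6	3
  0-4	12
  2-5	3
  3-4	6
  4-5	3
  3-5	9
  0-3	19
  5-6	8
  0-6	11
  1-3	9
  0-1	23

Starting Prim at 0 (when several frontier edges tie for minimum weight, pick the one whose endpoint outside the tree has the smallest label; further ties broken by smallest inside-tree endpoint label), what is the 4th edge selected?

2-5

Grow the tree from 0 using Prim:
Step 1: frontier [0-6 11, 0-4 12, 0-3 19, 0-1 23] → take 0-6 (11); add 6.
Step 2: frontier [0-4 12, 0-3 19, 0-1 23, 4-6 3, 5-6 8, 3-6 23] → take 4-6 (3); add 4.
Step 3: frontier [0-3 19, 0-1 23, 4-5 3, 3-4 6, 5-6 8, 3-6 23] → take 4-5 (3); add 5.
Step 4: frontier [0-3 19, 0-1 23, 3-4 6, 2-5 3, 3-5 9, 3-6 23] → take 2-5 (3); add 2.
Step 5: frontier [0-3 19, 0-1 23, 2-3 22, 3-4 6, 3-5 9, 3-6 23] → take 3-4 (6); add 3.
Step 6: frontier [0-1 23, 1-3 9] → take 1-3 (9); add 1.
The 4th edge added is 2-5.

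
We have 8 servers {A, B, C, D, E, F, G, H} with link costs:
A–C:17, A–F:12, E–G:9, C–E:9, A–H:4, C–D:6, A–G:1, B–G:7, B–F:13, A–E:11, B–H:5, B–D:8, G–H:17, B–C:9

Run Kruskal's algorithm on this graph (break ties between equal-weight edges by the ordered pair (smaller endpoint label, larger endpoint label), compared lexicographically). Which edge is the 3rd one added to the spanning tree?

Kruskal: consider edges lightest-first.
A–G (1): add — endpoints in different components.
A–H (4): add — endpoints in different components.
B–H (5): add — endpoints in different components.
C–D (6): add — endpoints in different components.
B–G (7): skip — B and G already connected.
B–D (8): add — endpoints in different components.
B–C (9): skip — B and C already connected.
C–E (9): add — endpoints in different components.
E–G (9): skip — E and G already connected.
A–E (11): skip — A and E already connected.
A–F (12): add — endpoints in different components.
The 3rd edge added is B–H.

B-H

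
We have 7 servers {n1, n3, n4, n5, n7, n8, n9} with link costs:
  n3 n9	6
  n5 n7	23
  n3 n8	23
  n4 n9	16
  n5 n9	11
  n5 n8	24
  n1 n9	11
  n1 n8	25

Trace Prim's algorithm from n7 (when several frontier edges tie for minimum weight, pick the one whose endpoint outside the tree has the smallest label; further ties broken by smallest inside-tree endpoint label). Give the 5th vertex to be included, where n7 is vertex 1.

n1

Grow the tree from n7 using Prim:
Step 1: cheapest edge leaving the tree is n5 n7 (23); add n5.
Step 2: cheapest edge leaving the tree is n5 n9 (11); add n9.
Step 3: cheapest edge leaving the tree is n3 n9 (6); add n3.
Step 4: cheapest edge leaving the tree is n1 n9 (11); add n1.
Step 5: cheapest edge leaving the tree is n4 n9 (16); add n4.
Step 6: cheapest edge leaving the tree is n3 n8 (23); add n8.
Vertex order: n7, n5, n9, n3, n1, n4, n8. The 5th vertex is n1.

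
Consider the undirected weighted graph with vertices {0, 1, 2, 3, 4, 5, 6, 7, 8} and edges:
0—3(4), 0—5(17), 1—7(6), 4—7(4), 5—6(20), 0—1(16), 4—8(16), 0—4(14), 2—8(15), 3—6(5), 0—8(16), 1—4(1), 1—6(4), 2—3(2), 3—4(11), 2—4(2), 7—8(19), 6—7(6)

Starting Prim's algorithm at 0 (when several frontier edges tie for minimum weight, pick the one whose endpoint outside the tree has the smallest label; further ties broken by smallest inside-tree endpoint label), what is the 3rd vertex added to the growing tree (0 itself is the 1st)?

Grow the tree from 0 using Prim:
Step 1: cheapest edge leaving the tree is 0—3 (4); add 3.
Step 2: cheapest edge leaving the tree is 2—3 (2); add 2.
Step 3: cheapest edge leaving the tree is 2—4 (2); add 4.
Step 4: cheapest edge leaving the tree is 1—4 (1); add 1.
Step 5: cheapest edge leaving the tree is 1—6 (4); add 6.
Step 6: cheapest edge leaving the tree is 4—7 (4); add 7.
Step 7: cheapest edge leaving the tree is 2—8 (15); add 8.
Step 8: cheapest edge leaving the tree is 0—5 (17); add 5.
Vertex order: 0, 3, 2, 4, 1, 6, 7, 8, 5. The 3rd vertex is 2.

2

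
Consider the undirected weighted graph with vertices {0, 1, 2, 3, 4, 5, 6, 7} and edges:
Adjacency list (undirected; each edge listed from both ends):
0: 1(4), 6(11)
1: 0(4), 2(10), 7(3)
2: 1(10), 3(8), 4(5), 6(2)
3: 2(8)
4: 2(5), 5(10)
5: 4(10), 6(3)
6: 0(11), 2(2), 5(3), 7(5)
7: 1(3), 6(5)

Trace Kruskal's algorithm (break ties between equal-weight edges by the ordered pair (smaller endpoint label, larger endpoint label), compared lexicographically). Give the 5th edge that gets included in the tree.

2-4

Kruskal's algorithm — process edges by increasing weight (ties by edge label):
2-6 (2): add — endpoints in different components.
1-7 (3): add — endpoints in different components.
5-6 (3): add — endpoints in different components.
0-1 (4): add — endpoints in different components.
2-4 (5): add — endpoints in different components.
6-7 (5): add — endpoints in different components.
2-3 (8): add — endpoints in different components.
The 5th edge added is 2-4.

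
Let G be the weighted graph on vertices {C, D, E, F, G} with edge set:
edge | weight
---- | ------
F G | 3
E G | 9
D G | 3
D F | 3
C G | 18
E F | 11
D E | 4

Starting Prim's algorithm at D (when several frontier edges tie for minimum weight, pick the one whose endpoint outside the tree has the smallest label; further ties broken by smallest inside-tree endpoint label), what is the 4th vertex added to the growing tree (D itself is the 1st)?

Grow the tree from D using Prim:
Step 1: cheapest edge leaving the tree is D F (3); add F.
Step 2: cheapest edge leaving the tree is D G (3); add G.
Step 3: cheapest edge leaving the tree is D E (4); add E.
Step 4: cheapest edge leaving the tree is C G (18); add C.
Vertex order: D, F, G, E, C. The 4th vertex is E.

E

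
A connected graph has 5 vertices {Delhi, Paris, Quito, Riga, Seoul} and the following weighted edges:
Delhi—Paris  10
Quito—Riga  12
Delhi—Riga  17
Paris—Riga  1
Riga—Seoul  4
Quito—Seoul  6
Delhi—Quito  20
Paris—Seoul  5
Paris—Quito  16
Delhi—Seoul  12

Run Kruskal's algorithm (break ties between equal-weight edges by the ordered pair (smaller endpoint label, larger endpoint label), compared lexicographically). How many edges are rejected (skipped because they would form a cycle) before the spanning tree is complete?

1

Kruskal: consider edges lightest-first.
Paris—Riga (1): add — endpoints in different components.
Riga—Seoul (4): add — endpoints in different components.
Paris—Seoul (5): skip — Paris and Seoul already connected.
Quito—Seoul (6): add — endpoints in different components.
Delhi—Paris (10): add — endpoints in different components.
Edges rejected before the tree was complete: 1.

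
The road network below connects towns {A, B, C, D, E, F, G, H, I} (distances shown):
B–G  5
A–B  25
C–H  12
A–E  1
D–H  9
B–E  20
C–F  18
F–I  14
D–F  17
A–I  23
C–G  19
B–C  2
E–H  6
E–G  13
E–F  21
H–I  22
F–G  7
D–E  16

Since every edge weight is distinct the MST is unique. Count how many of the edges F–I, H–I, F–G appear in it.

Kruskal: consider edges lightest-first.
A–E (1): add — endpoints in different components.
B–C (2): add — endpoints in different components.
B–G (5): add — endpoints in different components.
E–H (6): add — endpoints in different components.
F–G (7): add — endpoints in different components.
D–H (9): add — endpoints in different components.
C–H (12): add — endpoints in different components.
E–G (13): skip — E and G already connected.
F–I (14): add — endpoints in different components.
MST edge set: {A–E, B–C, B–G, E–H, F–G, D–H, C–H, F–I}.
Of the listed edges, {F–I, F–G} are in the MST → 2.

2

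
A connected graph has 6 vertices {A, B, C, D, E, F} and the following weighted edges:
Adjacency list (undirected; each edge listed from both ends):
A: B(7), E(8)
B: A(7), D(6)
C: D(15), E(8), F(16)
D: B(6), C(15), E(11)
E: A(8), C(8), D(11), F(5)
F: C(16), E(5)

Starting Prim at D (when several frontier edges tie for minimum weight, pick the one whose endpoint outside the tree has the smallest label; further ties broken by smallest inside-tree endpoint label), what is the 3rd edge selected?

Prim, starting at D.
Step 1: cheapest edge leaving the tree is B—D (6); add B.
Step 2: cheapest edge leaving the tree is A—B (7); add A.
Step 3: cheapest edge leaving the tree is A—E (8); add E.
Step 4: cheapest edge leaving the tree is E—F (5); add F.
Step 5: cheapest edge leaving the tree is C—E (8); add C.
The 3rd edge added is A—E.

A-E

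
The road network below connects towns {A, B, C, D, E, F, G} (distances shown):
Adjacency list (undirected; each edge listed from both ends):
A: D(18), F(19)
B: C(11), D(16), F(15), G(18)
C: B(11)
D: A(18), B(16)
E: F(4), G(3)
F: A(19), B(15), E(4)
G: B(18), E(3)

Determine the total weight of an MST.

67

Kruskal's algorithm — process edges by increasing weight (ties by edge label):
E G (3): add — endpoints in different components.
E F (4): add — endpoints in different components.
B C (11): add — endpoints in different components.
B F (15): add — endpoints in different components.
B D (16): add — endpoints in different components.
A D (18): add — endpoints in different components.
MST edges: E G, E F, B C, B F, B D, A D; total weight 3+4+11+15+16+18 = 67.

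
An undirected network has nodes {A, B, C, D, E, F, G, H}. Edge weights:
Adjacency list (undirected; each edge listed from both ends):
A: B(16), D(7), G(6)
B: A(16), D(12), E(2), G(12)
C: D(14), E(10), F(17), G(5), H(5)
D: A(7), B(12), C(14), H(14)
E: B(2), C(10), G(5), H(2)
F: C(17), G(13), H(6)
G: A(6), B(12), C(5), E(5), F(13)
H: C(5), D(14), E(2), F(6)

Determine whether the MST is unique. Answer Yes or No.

Kruskal's algorithm — process edges by increasing weight (ties by edge label):
B-E (2): add — endpoints in different components.
E-H (2): add — endpoints in different components.
C-G (5): add — endpoints in different components.
C-H (5): add — endpoints in different components.
E-G (5): skip — E and G already connected.
A-G (6): add — endpoints in different components.
F-H (6): add — endpoints in different components.
A-D (7): add — endpoints in different components.
Non-tree edge E-G has weight 5, equal to the heaviest edge on its tree cycle — swapping gives another MST of the same weight. Not unique.

No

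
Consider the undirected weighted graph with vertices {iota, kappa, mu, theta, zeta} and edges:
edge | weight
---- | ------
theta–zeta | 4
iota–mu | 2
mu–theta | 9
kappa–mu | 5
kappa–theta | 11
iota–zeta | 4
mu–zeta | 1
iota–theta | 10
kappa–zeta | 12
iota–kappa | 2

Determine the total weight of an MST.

Grow the tree from mu using Prim:
Step 1: cheapest edge leaving the tree is mu–zeta (1); add zeta.
Step 2: cheapest edge leaving the tree is iota–mu (2); add iota.
Step 3: cheapest edge leaving the tree is iota–kappa (2); add kappa.
Step 4: cheapest edge leaving the tree is theta–zeta (4); add theta.
MST edges: mu–zeta, iota–mu, iota–kappa, theta–zeta; total weight 1+2+2+4 = 9.

9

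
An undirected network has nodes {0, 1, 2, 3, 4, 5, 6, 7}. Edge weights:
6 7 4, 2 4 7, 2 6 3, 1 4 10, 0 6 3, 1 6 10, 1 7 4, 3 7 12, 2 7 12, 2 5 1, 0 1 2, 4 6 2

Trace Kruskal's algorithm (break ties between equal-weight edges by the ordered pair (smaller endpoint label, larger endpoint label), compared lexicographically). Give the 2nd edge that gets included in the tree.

Sort edges by weight, then run Kruskal:
2 5 (1): add — endpoints in different components.
0 1 (2): add — endpoints in different components.
4 6 (2): add — endpoints in different components.
0 6 (3): add — endpoints in different components.
2 6 (3): add — endpoints in different components.
1 7 (4): add — endpoints in different components.
6 7 (4): skip — 6 and 7 already connected.
2 4 (7): skip — 2 and 4 already connected.
1 4 (10): skip — 1 and 4 already connected.
1 6 (10): skip — 1 and 6 already connected.
2 7 (12): skip — 2 and 7 already connected.
3 7 (12): add — endpoints in different components.
The 2nd edge added is 0 1.

0-1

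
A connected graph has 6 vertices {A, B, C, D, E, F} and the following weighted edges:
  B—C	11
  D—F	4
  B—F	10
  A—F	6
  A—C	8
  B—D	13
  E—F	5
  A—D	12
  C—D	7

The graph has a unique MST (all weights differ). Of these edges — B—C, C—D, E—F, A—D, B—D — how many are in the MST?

2

Kruskal's algorithm — process edges by increasing weight (ties by edge label):
D—F (4): add — endpoints in different components.
E—F (5): add — endpoints in different components.
A—F (6): add — endpoints in different components.
C—D (7): add — endpoints in different components.
A—C (8): skip — A and C already connected.
B—F (10): add — endpoints in different components.
MST edge set: {D—F, E—F, A—F, C—D, B—F}.
Of the listed edges, {C—D, E—F} are in the MST → 2.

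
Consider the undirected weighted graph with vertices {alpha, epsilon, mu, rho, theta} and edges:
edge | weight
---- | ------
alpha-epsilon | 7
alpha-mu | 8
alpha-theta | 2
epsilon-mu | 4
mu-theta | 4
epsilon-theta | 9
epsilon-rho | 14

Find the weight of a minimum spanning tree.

24

Prim's algorithm from alpha:
Step 1: cheapest edge leaving the tree is alpha-theta (2); add theta.
Step 2: cheapest edge leaving the tree is mu-theta (4); add mu.
Step 3: cheapest edge leaving the tree is epsilon-mu (4); add epsilon.
Step 4: cheapest edge leaving the tree is epsilon-rho (14); add rho.
MST edges: alpha-theta, mu-theta, epsilon-mu, epsilon-rho; total weight 2+4+4+14 = 24.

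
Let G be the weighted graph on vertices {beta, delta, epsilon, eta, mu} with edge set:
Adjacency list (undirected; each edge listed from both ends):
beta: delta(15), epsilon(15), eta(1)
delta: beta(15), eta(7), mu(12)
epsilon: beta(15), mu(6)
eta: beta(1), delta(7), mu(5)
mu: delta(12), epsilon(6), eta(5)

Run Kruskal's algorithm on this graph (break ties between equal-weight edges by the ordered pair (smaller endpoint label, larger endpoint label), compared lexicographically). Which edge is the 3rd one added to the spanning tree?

Kruskal: consider edges lightest-first.
beta—eta (1): add. Components now {beta,eta} {epsilon} {mu} {delta}
eta—mu (5): add. Components now {beta,eta,mu} {epsilon} {delta}
epsilon—mu (6): add. Components now {beta,epsilon,eta,mu} {delta}
delta—eta (7): add. Components now {beta,delta,epsilon,eta,mu}
The 3rd edge added is epsilon—mu.

epsilon-mu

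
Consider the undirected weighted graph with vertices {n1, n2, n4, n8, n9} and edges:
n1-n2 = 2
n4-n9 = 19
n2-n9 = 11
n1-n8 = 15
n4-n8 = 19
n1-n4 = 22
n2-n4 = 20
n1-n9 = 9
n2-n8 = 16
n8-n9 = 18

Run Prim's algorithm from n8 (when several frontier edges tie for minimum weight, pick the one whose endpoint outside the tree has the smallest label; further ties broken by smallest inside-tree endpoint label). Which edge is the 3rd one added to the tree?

n1-n9

Prim's algorithm from n8:
Step 1: cheapest edge leaving the tree is n1-n8 (15); add n1.
Step 2: cheapest edge leaving the tree is n1-n2 (2); add n2.
Step 3: cheapest edge leaving the tree is n1-n9 (9); add n9.
Step 4: cheapest edge leaving the tree is n4-n8 (19); add n4.
The 3rd edge added is n1-n9.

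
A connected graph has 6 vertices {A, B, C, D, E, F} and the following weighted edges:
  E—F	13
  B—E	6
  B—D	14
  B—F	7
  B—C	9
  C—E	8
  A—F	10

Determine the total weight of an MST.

45

Sort edges by weight, then run Kruskal:
B—E (6): add — endpoints in different components.
B—F (7): add — endpoints in different components.
C—E (8): add — endpoints in different components.
B—C (9): skip — B and C already connected.
A—F (10): add — endpoints in different components.
E—F (13): skip — E and F already connected.
B—D (14): add — endpoints in different components.
MST edges: B—E, B—F, C—E, A—F, B—D; total weight 6+7+8+10+14 = 45.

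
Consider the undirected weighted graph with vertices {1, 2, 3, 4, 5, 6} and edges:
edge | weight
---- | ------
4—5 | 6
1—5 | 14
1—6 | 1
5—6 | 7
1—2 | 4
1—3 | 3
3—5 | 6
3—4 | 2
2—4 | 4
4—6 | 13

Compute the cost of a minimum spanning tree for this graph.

16

Grow the tree from 6 using Prim:
Step 1: cheapest edge leaving the tree is 1—6 (1); add 1.
Step 2: cheapest edge leaving the tree is 1—3 (3); add 3.
Step 3: cheapest edge leaving the tree is 3—4 (2); add 4.
Step 4: cheapest edge leaving the tree is 1—2 (4); add 2.
Step 5: cheapest edge leaving the tree is 3—5 (6); add 5.
MST edges: 1—6, 1—3, 3—4, 1—2, 3—5; total weight 1+3+2+4+6 = 16.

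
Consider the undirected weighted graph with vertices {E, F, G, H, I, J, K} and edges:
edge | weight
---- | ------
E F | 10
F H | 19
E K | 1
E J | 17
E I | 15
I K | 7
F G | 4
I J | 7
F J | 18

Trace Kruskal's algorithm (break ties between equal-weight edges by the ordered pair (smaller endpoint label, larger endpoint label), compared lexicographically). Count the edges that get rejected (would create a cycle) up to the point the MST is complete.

Kruskal: consider edges lightest-first.
E K (1): add. Components now {E,K} {F} {G} {H} {I} {J}
F G (4): add. Components now {E,K} {F,G} {H} {I} {J}
I J (7): add. Components now {E,K} {F,G} {H} {I,J}
I K (7): add. Components now {E,I,J,K} {F,G} {H}
E F (10): add. Components now {E,F,G,I,J,K} {H}
E I (15): skip — E and I already connected.
E J (17): skip — E and J already connected.
F J (18): skip — F and J already connected.
F H (19): add. Components now {E,F,G,H,I,J,K}
Edges rejected before the tree was complete: 3.

3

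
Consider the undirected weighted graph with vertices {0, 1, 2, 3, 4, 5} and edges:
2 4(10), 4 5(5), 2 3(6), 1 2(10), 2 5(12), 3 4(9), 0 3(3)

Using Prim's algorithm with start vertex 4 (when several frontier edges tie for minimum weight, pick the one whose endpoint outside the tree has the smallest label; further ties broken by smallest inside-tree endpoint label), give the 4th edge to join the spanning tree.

2-3

Prim, starting at 4.
Step 1: frontier [4 5 5, 3 4 9, 2 4 10] → take 4 5 (5); add 5.
Step 2: frontier [3 4 9, 2 4 10, 2 5 12] → take 3 4 (9); add 3.
Step 3: frontier [0 3 3, 2 3 6, 2 4 10, 2 5 12] → take 0 3 (3); add 0.
Step 4: frontier [2 3 6, 2 4 10, 2 5 12] → take 2 3 (6); add 2.
Step 5: frontier [1 2 10] → take 1 2 (10); add 1.
The 4th edge added is 2 3.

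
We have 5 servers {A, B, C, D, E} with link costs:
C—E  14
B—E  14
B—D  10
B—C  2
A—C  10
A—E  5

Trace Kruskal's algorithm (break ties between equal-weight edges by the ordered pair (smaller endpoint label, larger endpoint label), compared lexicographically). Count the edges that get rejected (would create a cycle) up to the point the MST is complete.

Kruskal's algorithm — process edges by increasing weight (ties by edge label):
B—C (2): add — endpoints in different components.
A—E (5): add — endpoints in different components.
A—C (10): add — endpoints in different components.
B—D (10): add — endpoints in different components.
Edges rejected before the tree was complete: 0.

0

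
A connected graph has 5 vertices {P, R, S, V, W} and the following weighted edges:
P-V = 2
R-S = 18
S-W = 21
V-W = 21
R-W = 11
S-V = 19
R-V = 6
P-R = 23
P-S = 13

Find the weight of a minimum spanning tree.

32

Kruskal's algorithm — process edges by increasing weight (ties by edge label):
P-V (2): add — endpoints in different components.
R-V (6): add — endpoints in different components.
R-W (11): add — endpoints in different components.
P-S (13): add — endpoints in different components.
MST edges: P-V, R-V, R-W, P-S; total weight 2+6+11+13 = 32.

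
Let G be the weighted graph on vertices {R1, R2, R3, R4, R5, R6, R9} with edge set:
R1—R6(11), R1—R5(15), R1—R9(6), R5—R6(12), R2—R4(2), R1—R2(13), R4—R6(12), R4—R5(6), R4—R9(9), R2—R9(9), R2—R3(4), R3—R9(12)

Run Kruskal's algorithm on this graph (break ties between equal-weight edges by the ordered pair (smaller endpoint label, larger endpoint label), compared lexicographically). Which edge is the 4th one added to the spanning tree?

Sort edges by weight, then run Kruskal:
R2—R4 (2): add. Components now {R2,R4} {R3} {R9} {R5} {R1} {R6}
R2—R3 (4): add. Components now {R2,R3,R4} {R9} {R5} {R1} {R6}
R1—R9 (6): add. Components now {R2,R3,R4} {R1,R9} {R5} {R6}
R4—R5 (6): add. Components now {R2,R3,R4,R5} {R1,R9} {R6}
R2—R9 (9): add. Components now {R1,R2,R3,R4,R5,R9} {R6}
R4—R9 (9): skip — R9 and R4 already connected.
R1—R6 (11): add. Components now {R1,R2,R3,R4,R5,R6,R9}
The 4th edge added is R4—R5.

R4-R5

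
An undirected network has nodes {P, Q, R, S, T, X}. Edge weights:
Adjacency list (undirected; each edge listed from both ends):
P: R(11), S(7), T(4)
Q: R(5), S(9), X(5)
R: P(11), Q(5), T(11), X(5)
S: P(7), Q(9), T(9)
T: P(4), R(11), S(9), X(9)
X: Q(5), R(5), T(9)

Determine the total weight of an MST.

Sort edges by weight, then run Kruskal:
P T (4): add — endpoints in different components.
Q R (5): add — endpoints in different components.
Q X (5): add — endpoints in different components.
R X (5): skip — X and R already connected.
P S (7): add — endpoints in different components.
Q S (9): add — endpoints in different components.
MST edges: P T, Q R, Q X, P S, Q S; total weight 4+5+5+7+9 = 30.

30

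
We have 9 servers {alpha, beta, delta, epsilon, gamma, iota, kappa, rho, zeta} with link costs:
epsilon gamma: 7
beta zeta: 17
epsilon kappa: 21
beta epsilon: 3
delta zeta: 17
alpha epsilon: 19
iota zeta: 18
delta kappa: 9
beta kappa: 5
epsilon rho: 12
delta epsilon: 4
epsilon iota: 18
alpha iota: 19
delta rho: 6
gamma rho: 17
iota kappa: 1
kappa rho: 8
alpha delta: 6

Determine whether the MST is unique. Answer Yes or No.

No

Kruskal's algorithm — process edges by increasing weight (ties by edge label):
iota kappa (1): add — endpoints in different components.
beta epsilon (3): add — endpoints in different components.
delta epsilon (4): add — endpoints in different components.
beta kappa (5): add — endpoints in different components.
alpha delta (6): add — endpoints in different components.
delta rho (6): add — endpoints in different components.
epsilon gamma (7): add — endpoints in different components.
kappa rho (8): skip — rho and kappa already connected.
delta kappa (9): skip — delta and kappa already connected.
epsilon rho (12): skip — epsilon and rho already connected.
beta zeta (17): add — endpoints in different components.
Non-tree edge delta zeta has weight 17, equal to the heaviest edge on its tree cycle — swapping gives another MST of the same weight. Not unique.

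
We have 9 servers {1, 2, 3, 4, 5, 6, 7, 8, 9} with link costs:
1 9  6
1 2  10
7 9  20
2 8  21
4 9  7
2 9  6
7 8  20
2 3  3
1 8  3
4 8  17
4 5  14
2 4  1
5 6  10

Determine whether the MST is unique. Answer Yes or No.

Kruskal: consider edges lightest-first.
2 4 (1): add — endpoints in different components.
1 8 (3): add — endpoints in different components.
2 3 (3): add — endpoints in different components.
1 9 (6): add — endpoints in different components.
2 9 (6): add — endpoints in different components.
4 9 (7): skip — 4 and 9 already connected.
1 2 (10): skip — 1 and 2 already connected.
5 6 (10): add — endpoints in different components.
4 5 (14): add — endpoints in different components.
4 8 (17): skip — 4 and 8 already connected.
7 8 (20): add — endpoints in different components.
Non-tree edge 7 9 has weight 20, equal to the heaviest edge on its tree cycle — swapping gives another MST of the same weight. Not unique.

No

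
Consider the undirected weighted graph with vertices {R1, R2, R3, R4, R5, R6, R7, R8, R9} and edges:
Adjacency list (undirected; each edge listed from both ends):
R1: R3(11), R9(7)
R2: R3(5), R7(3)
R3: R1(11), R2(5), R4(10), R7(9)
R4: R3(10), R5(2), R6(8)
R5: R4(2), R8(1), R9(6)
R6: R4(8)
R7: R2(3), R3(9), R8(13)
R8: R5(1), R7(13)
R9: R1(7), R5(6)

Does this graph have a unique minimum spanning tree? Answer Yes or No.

Sort edges by weight, then run Kruskal:
R5 R8 (1): add — endpoints in different components.
R4 R5 (2): add — endpoints in different components.
R2 R7 (3): add — endpoints in different components.
R2 R3 (5): add — endpoints in different components.
R5 R9 (6): add — endpoints in different components.
R1 R9 (7): add — endpoints in different components.
R4 R6 (8): add — endpoints in different components.
R3 R7 (9): skip — R7 and R3 already connected.
R3 R4 (10): add — endpoints in different components.
Every non-tree edge has weight strictly greater than the heaviest edge on the tree path between its endpoints, so the MST is unique.

Yes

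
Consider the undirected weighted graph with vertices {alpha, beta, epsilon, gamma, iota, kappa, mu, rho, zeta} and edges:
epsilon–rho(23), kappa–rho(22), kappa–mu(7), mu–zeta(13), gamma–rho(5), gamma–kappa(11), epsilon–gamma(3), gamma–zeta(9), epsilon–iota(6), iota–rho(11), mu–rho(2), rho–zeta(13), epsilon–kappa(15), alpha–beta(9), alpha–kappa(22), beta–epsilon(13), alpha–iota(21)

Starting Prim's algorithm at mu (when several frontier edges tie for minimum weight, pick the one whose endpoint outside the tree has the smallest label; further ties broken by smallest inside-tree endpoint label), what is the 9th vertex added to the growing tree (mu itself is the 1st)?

alpha

Prim, starting at mu.
Step 1: cheapest edge leaving the tree is mu–rho (2); add rho.
Step 2: cheapest edge leaving the tree is gamma–rho (5); add gamma.
Step 3: cheapest edge leaving the tree is epsilon–gamma (3); add epsilon.
Step 4: cheapest edge leaving the tree is epsilon–iota (6); add iota.
Step 5: cheapest edge leaving the tree is kappa–mu (7); add kappa.
Step 6: cheapest edge leaving the tree is gamma–zeta (9); add zeta.
Step 7: cheapest edge leaving the tree is beta–epsilon (13); add beta.
Step 8: cheapest edge leaving the tree is alpha–beta (9); add alpha.
Vertex order: mu, rho, gamma, epsilon, iota, kappa, zeta, beta, alpha. The 9th vertex is alpha.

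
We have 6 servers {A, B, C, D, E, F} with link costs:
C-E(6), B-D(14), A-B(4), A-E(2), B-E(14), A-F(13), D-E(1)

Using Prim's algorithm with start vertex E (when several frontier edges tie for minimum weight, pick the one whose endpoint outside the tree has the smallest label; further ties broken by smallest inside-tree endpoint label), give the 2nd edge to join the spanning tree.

Grow the tree from E using Prim:
Step 1: cheapest edge leaving the tree is D-E (1); add D.
Step 2: cheapest edge leaving the tree is A-E (2); add A.
Step 3: cheapest edge leaving the tree is A-B (4); add B.
Step 4: cheapest edge leaving the tree is C-E (6); add C.
Step 5: cheapest edge leaving the tree is A-F (13); add F.
The 2nd edge added is A-E.

A-E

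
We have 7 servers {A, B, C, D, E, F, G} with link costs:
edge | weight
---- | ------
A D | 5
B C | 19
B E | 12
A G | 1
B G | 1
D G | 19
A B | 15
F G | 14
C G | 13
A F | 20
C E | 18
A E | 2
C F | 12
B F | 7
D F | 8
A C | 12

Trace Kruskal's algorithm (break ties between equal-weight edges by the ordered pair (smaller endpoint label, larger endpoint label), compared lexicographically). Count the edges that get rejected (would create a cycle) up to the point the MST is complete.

1

Sort edges by weight, then run Kruskal:
A G (1): add — endpoints in different components.
B G (1): add — endpoints in different components.
A E (2): add — endpoints in different components.
A D (5): add — endpoints in different components.
B F (7): add — endpoints in different components.
D F (8): skip — D and F already connected.
A C (12): add — endpoints in different components.
Edges rejected before the tree was complete: 1.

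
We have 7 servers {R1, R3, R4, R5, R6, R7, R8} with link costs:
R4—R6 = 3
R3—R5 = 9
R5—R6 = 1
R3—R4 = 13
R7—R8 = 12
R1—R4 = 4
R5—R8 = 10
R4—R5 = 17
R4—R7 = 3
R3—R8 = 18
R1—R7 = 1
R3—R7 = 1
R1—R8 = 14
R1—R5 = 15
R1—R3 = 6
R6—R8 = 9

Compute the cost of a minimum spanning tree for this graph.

Kruskal: consider edges lightest-first.
R1—R7 (1): add. Components now {R8} {R4} {R5} {R3} {R1,R7} {R6}
R3—R7 (1): add. Components now {R8} {R4} {R5} {R1,R3,R7} {R6}
R5—R6 (1): add. Components now {R8} {R4} {R5,R6} {R1,R3,R7}
R4—R6 (3): add. Components now {R8} {R4,R5,R6} {R1,R3,R7}
R4—R7 (3): add. Components now {R8} {R1,R3,R4,R5,R6,R7}
R1—R4 (4): skip — R4 and R1 already connected.
R1—R3 (6): skip — R3 and R1 already connected.
R3—R5 (9): skip — R5 and R3 already connected.
R6—R8 (9): add. Components now {R1,R3,R4,R5,R6,R7,R8}
MST edges: R1—R7, R3—R7, R5—R6, R4—R6, R4—R7, R6—R8; total weight 1+1+1+3+3+9 = 18.

18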